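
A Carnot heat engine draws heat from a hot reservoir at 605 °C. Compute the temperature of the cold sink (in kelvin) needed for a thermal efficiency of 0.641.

T_C ≈ 315 K

T_H = 605 °C → 605 + 273.15 = 878.15 K.
From η = 1 − T_C/T_H, T_C = T_H·(1 − η) = 878.15 × (1 − 0.641) = 315 K.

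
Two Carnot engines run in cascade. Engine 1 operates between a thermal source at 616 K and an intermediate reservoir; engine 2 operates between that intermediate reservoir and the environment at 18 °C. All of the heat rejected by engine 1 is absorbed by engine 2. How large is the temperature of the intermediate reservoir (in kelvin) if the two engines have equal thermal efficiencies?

T_m ≈ 423.5 K

T_C = 18 °C → 18 + 273.15 = 291.15 K.
Equal efficiencies require 1 − T_m/T_H = 1 − T_C/T_m, i.e. T_m/T_H = T_C/T_m, so T_m = √(T_H·T_C) = √(616.00 × 291.15) = 423.5 K.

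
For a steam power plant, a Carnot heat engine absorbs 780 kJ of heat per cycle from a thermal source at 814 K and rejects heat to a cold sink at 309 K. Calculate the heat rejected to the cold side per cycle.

Q_C ≈ 296 kJ

For a reversible engine, η = 1 − T_C/T_H = 1 − 309.00/814.00 = 0.6204.
For a reversible cycle Q_C/Q_H = T_C/T_H, so Q_C = 780 × 309.00/814.00 = 296 kJ.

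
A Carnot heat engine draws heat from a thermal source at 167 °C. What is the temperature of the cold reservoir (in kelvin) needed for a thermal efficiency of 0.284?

T_C ≈ 315.1 K

T_H = 167 °C → 167 + 273.15 = 440.15 K.
From η = 1 − T_C/T_H, T_C = T_H·(1 − η) = 440.15 × (1 − 0.284) = 315.1 K.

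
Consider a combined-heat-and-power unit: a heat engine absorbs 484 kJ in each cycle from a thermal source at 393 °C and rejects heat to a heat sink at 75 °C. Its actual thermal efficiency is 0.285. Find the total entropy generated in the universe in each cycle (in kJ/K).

ΔS_univ ≈ 0.267 kJ/K

T_H = 393 °C → 393 + 273.15 = 666.15 K.
T_C = 75 °C → 75 + 273.15 = 348.15 K.
W = η·Q_H = 0.285 × 484 = 137.9 kJ, so Q_C = Q_H − W = 346.1 kJ.
Reservoir entropy changes: ΔS_H = −Q_H/T_H = −484/666.15 = -0.7266 kJ/K and ΔS_C = +Q_C/T_C = 346.1/348.15 = 0.9940 kJ/K.
ΔS_univ = −Q_H/T_H + Q_C/T_C = 0.267 kJ/K (> 0, since η = 0.285 < η_Carnot = 0.477).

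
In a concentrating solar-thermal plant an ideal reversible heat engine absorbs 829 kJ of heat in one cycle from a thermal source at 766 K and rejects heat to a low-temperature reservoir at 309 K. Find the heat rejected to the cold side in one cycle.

Q_C ≈ 334 kJ

The Carnot efficiency is η = 1 − T_C/T_H = 1 − 309.00/766.00 = 0.5966.
For a reversible cycle Q_C/Q_H = T_C/T_H, so Q_C = 829 × 309.00/766.00 = 334 kJ.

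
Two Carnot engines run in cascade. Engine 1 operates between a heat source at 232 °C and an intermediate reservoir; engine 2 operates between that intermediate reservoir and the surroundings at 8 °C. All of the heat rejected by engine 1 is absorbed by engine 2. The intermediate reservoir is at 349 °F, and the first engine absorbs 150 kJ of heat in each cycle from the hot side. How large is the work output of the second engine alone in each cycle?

T_H = 232 °C → 232 + 273.15 = 505.15 K.
T_C = 8 °C → 8 + 273.15 = 281.15 K.
T_m = 349 °F → (349 − 32) × 5/9 = 176.11 °C = 449.26 K.
Heat entering the second stage: Q_m = Q_H·(T_m/T_H) = 150 × 449.26/505.15 = 133.4 kJ.
Second-stage efficiency η₂ = 1 − T_C/T_m = 1 − 281.15/449.26 = 0.3742, so W₂ = η₂·Q_m = 49.92 kJ.

W₂ ≈ 49.92 kJ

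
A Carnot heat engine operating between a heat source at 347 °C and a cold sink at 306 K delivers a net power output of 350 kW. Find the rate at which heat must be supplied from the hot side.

T_H = 347 °C → 347 + 273.15 = 620.15 K.
η_rev = 1 − T_C/T_H = 1 − 306.00/620.15 = 0.5066.
Q_H = W/η = 350/0.5066 = 691 kW.

Q̇_H ≈ 691 kW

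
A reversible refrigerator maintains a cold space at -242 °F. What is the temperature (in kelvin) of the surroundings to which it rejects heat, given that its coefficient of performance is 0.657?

T_H ≈ 305 K

T_C = -242 °F → (-242 − 32) × 5/9 = -152.22 °C = 120.93 K.
COP_R = T_C/(T_H − T_C) ⇒ T_H = T_C·(1 + 1/COP_R) = 120.93 × (1 + 1/0.657) = 305 K.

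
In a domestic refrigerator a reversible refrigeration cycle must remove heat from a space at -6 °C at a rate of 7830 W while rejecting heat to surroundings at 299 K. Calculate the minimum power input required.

Ẇ_in ≈ 934 W

T_C = -6 °C → -6 + 273.15 = 267.15 K.
Carnot COP: COP_R = T_C/(T_H − T_C) = 267.15/31.85 = 8.3878.
W = Q_C/COP_R = 7830/8.3878 = 934 W.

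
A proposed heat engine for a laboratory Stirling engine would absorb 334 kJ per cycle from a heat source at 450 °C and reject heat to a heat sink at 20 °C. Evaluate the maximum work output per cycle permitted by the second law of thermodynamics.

T_H = 450 °C → 450 + 273.15 = 723.15 K.
T_C = 20 °C → 20 + 273.15 = 293.15 K.
By the Carnot theorem, η_max = 1 − T_C/T_H = 1 − 293.15/723.15 = 0.5946.
W_max = η_max · Q_H = 0.5946 × 334 = 199 kJ.

W_max ≈ 199 kJ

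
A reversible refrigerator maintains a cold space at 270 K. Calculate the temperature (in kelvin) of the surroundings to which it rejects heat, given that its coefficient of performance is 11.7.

COP_R = T_C/(T_H − T_C) ⇒ T_H = T_C·(1 + 1/COP_R) = 270.00 × (1 + 1/11.7) = 293.1 K.

T_H ≈ 293.1 K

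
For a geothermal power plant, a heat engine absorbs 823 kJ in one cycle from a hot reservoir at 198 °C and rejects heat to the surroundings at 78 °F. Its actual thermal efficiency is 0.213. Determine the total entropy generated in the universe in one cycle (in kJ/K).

T_H = 198 °C → 198 + 273.15 = 471.15 K.
T_C = 78 °F → (78 − 32) × 5/9 = 25.56 °C = 298.71 K.
W = η·Q_H = 0.213 × 823 = 175.3 kJ, so Q_C = Q_H − W = 647.7 kJ.
Reservoir entropy changes: ΔS_H = −Q_H/T_H = −823/471.15 = -1.747 kJ/K and ΔS_C = +Q_C/T_C = 647.7/298.71 = 2.168 kJ/K.
ΔS_univ = −Q_H/T_H + Q_C/T_C = 0.422 kJ/K (> 0, since η = 0.213 < η_Carnot = 0.366).

ΔS_univ ≈ 0.422 kJ/K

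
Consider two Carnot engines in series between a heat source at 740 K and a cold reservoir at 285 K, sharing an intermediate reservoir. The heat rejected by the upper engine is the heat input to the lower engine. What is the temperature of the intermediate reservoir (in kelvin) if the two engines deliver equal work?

T_m ≈ 512 K

For reversible stages Q_m = Q_H·(T_m/T_H). Setting W₁ = Q_H(1 − T_m/T_H) equal to W₂ = Q_m(1 − T_C/T_m) = Q_H·(T_m − T_C)/T_H gives T_H − T_m = T_m − T_C, so T_m = (T_H + T_C)/2 = (740.00 + 285.00)/2 = 512 K.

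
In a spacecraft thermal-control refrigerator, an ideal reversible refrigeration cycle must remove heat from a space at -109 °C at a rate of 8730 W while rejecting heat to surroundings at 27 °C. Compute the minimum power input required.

T_H = 27 °C → 27 + 273.15 = 300.15 K.
T_C = -109 °C → -109 + 273.15 = 164.15 K.
COP_R = T_C/(T_H − T_C) = 164.15/136.00 = 1.2070.
W = Q_C/COP_R = 8730/1.2070 = 7233 W.

Ẇ_in ≈ 7233 W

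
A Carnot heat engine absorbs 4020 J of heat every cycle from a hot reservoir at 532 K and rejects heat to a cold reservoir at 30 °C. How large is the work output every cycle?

T_C = 30 °C → 30 + 273.15 = 303.15 K.
The Carnot efficiency is η = 1 − T_C/T_H = 1 − 303.15/532.00 = 0.4302.
W = η·Q_H = 0.4302 × 4020 = 1730 J.

W ≈ 1730 J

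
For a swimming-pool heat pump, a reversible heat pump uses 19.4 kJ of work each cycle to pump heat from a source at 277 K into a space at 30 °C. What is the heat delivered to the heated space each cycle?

Q_H ≈ 225 kJ

T_H = 30 °C → 30 + 273.15 = 303.15 K.
Reversible heating COP: COP_HP = T_H/(T_H − T_C) = 303.15/26.15 = 11.5927.
Q_H = COP_HP · W = 11.5927 × 19.4 = 225 kJ.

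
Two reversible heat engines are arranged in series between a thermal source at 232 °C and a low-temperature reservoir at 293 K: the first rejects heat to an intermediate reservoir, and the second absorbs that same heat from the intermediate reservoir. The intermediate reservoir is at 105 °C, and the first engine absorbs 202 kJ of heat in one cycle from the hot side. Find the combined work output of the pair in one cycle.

W_total ≈ 84.8 kJ

T_H = 232 °C → 232 + 273.15 = 505.15 K.
Two reversible stages in series are equivalent to a single Carnot engine between T_H and T_C, so η_total = 1 − T_C/T_H = 1 − 293.00/505.15 = 0.4200.
W_total = η_total · Q_H = 0.4200 × 202 = 84.8 kJ.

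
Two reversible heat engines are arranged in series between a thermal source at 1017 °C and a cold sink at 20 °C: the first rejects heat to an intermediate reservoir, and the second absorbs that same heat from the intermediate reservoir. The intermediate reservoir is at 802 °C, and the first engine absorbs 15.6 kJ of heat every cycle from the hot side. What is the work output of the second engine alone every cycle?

W₂ ≈ 9.46 kJ

T_H = 1017 °C → 1017 + 273.15 = 1290.15 K.
T_C = 20 °C → 20 + 273.15 = 293.15 K.
T_m = 802 °C → 802 + 273.15 = 1075.15 K.
Heat entering the second stage: Q_m = Q_H·(T_m/T_H) = 15.6 × 1075.15/1290.15 = 13.0 kJ.
Second-stage efficiency η₂ = 1 − T_C/T_m = 1 − 293.15/1075.15 = 0.7273, so W₂ = η₂·Q_m = 9.46 kJ.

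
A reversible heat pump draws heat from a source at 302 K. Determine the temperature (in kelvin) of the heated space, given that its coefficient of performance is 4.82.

T_H ≈ 381 K

COP_HP = T_H/(T_H − T_C) ⇒ T_H = T_C·COP_HP/(COP_HP − 1) = 302.00 × 4.82/(4.82 − 1) = 381 K.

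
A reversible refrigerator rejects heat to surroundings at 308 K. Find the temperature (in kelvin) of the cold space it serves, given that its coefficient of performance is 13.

COP_R = T_C/(T_H − T_C) ⇒ T_C = T_H·COP_R/(1 + COP_R) = 308.00 × 13/(1 + 13) = 286 K.

T_C ≈ 286 K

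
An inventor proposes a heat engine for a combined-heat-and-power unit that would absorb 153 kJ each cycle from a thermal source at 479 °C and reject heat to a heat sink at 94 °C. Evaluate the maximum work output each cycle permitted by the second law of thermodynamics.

W_max ≈ 78.3 kJ

T_H = 479 °C → 479 + 273.15 = 752.15 K.
T_C = 94 °C → 94 + 273.15 = 367.15 K.
The upper bound on efficiency is η_max = 1 − T_C/T_H = 1 − 367.15/752.15 = 0.5119.
W_max = η_max · Q_H = 0.5119 × 153 = 78.3 kJ.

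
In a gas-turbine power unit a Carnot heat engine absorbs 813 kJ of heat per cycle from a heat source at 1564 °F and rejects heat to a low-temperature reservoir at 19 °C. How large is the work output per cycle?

T_H = 1564 °F → (1564 − 32) × 5/9 = 851.11 °C = 1124.26 K.
T_C = 19 °C → 19 + 273.15 = 292.15 K.
Carnot efficiency: η = 1 − T_C/T_H = 1 − 292.15/1124.26 = 0.7401.
W = η·Q_H = 0.7401 × 813 = 602 kJ.

W ≈ 602 kJ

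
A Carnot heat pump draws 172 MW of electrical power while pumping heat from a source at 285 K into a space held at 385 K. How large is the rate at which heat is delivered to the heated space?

Q̇_H ≈ 662 MW

Reversible heating COP: COP_HP = T_H/(T_H − T_C) = 385.00/100.00 = 3.8500.
Q_H = COP_HP · W = 3.8500 × 172 = 662 MW.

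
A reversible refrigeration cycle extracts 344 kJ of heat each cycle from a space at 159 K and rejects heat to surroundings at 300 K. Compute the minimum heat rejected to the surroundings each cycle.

For a reversible cycle Q_H/Q_C = T_H/T_C, so Q_H = Q_C·T_H/T_C = 344 × 300.00/159.00 = 649 kJ.

Q_H ≈ 649 kJ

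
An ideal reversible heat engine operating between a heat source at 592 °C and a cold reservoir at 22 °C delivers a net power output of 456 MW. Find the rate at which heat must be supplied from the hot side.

Q̇_H ≈ 692 MW

T_H = 592 °C → 592 + 273.15 = 865.15 K.
T_C = 22 °C → 22 + 273.15 = 295.15 K.
For a reversible engine, η = 1 − T_C/T_H = 1 − 295.15/865.15 = 0.6588.
Q_H = W/η = 456/0.6588 = 692 MW.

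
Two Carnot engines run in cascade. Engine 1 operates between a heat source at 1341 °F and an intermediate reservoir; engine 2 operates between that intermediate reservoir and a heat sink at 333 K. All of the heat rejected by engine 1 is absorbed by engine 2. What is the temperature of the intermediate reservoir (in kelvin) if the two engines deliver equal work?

T_m ≈ 667 K

T_H = 1341 °F → (1341 − 32) × 5/9 = 727.22 °C = 1000.37 K.
For reversible stages Q_m = Q_H·(T_m/T_H). Setting W₁ = Q_H(1 − T_m/T_H) equal to W₂ = Q_m(1 − T_C/T_m) = Q_H·(T_m − T_C)/T_H gives T_H − T_m = T_m − T_C, so T_m = (T_H + T_C)/2 = (1000.37 + 333.00)/2 = 667 K.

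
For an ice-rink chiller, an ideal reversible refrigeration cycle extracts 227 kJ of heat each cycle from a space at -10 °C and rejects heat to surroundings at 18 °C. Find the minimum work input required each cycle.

T_H = 18 °C → 18 + 273.15 = 291.15 K.
T_C = -10 °C → -10 + 273.15 = 263.15 K.
COP_R = T_C/(T_H − T_C) = 263.15/28.00 = 9.3982.
W = Q_C/COP_R = 227/9.3982 = 24.2 kJ.

W_in ≈ 24.2 kJ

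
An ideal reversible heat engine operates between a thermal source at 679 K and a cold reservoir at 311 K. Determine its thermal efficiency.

η ≈ 0.542

Since the cycle is reversible, η = 1 − T_C/T_H = 1 − 311.00/679.00 = 0.542.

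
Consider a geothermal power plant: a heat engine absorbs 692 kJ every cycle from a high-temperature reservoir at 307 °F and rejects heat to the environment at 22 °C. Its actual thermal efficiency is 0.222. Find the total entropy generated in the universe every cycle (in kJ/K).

ΔS_univ ≈ 0.199 kJ/K

T_H = 307 °F → (307 − 32) × 5/9 = 152.78 °C = 425.93 K.
T_C = 22 °C → 22 + 273.15 = 295.15 K.
W = η·Q_H = 0.222 × 692 = 153.6 kJ, so Q_C = Q_H − W = 538.4 kJ.
The hot reservoir loses entropy Q_H/T_H = 692/425.93 = 1.625 kJ/K; the cold reservoir gains Q_C/T_C = 538.4/295.15 = 1.824 kJ/K.
ΔS_univ = −Q_H/T_H + Q_C/T_C = 0.199 kJ/K (> 0, since η = 0.222 < η_Carnot = 0.307).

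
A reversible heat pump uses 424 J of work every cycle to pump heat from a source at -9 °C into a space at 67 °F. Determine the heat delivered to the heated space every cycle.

Q_H ≈ 4360 J

T_H = 67 °F → (67 − 32) × 5/9 = 19.44 °C = 292.59 K.
T_C = -9 °C → -9 + 273.15 = 264.15 K.
COP_HP = T_H/(T_H − T_C) = 292.59/28.44 = 10.2865.
Q_H = COP_HP · W = 10.2865 × 424 = 4360 J.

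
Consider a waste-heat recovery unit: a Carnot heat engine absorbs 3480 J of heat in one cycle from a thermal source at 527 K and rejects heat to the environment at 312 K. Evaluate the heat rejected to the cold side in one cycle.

Carnot efficiency: η = 1 − T_C/T_H = 1 − 312.00/527.00 = 0.4080.
For a reversible cycle Q_C/Q_H = T_C/T_H, so Q_C = 3480 × 312.00/527.00 = 2060 J.

Q_C ≈ 2060 J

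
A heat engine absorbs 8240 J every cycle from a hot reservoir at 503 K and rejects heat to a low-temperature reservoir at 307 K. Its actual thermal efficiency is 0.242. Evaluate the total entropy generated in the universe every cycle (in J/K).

W = η·Q_H = 0.242 × 8240 = 1994 J, so Q_C = Q_H − W = 6246 J.
Entropy balance on the reservoirs: −Q_H/T_H = -16.38 J/K, +Q_C/T_C = 20.35 J/K.
ΔS_univ = −Q_H/T_H + Q_C/T_C = 3.96 J/K (> 0, since η = 0.242 < η_Carnot = 0.390).

ΔS_univ ≈ 3.96 J/K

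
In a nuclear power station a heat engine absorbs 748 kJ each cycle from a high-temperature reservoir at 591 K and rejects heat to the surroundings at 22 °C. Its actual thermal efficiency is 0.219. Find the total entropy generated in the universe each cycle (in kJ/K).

ΔS_univ ≈ 0.714 kJ/K

T_C = 22 °C → 22 + 273.15 = 295.15 K.
W = η·Q_H = 0.219 × 748 = 163.8 kJ, so Q_C = Q_H − W = 584.2 kJ.
The hot reservoir loses entropy Q_H/T_H = 748/591.00 = 1.266 kJ/K; the cold reservoir gains Q_C/T_C = 584.2/295.15 = 1.979 kJ/K.
ΔS_univ = −Q_H/T_H + Q_C/T_C = 0.714 kJ/K (> 0, since η = 0.219 < η_Carnot = 0.501).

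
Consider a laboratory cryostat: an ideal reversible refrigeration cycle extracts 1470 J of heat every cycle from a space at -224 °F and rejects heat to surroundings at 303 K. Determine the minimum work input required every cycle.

W_in ≈ 1932 J

T_C = -224 °F → (-224 − 32) × 5/9 = -142.22 °C = 130.93 K.
The reversible coefficient of performance is COP_R = T_C/(T_H − T_C) = 130.93/172.07 = 0.7609.
W = Q_C/COP_R = 1470/0.7609 = 1932 J.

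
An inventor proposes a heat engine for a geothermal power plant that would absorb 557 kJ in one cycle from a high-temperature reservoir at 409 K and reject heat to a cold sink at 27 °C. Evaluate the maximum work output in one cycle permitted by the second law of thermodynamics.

T_C = 27 °C → 27 + 273.15 = 300.15 K.
No engine can exceed the Carnot limit: η_max = 1 − T_C/T_H = 1 − 300.15/409.00 = 0.2661.
W_max = η_max · Q_H = 0.2661 × 557 = 148 kJ.

W_max ≈ 148 kJ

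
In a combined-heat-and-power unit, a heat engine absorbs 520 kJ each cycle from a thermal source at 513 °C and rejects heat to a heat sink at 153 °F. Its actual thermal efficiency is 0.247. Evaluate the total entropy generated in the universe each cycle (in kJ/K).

T_H = 513 °C → 513 + 273.15 = 786.15 K.
T_C = 153 °F → (153 − 32) × 5/9 = 67.22 °C = 340.37 K.
W = η·Q_H = 0.247 × 520 = 128.4 kJ, so Q_C = Q_H − W = 391.6 kJ.
The hot reservoir loses entropy Q_H/T_H = 520/786.15 = 0.6615 kJ/K; the cold reservoir gains Q_C/T_C = 391.6/340.37 = 1.150 kJ/K.
ΔS_univ = −Q_H/T_H + Q_C/T_C = 0.489 kJ/K (> 0, since η = 0.247 < η_Carnot = 0.567).

ΔS_univ ≈ 0.489 kJ/K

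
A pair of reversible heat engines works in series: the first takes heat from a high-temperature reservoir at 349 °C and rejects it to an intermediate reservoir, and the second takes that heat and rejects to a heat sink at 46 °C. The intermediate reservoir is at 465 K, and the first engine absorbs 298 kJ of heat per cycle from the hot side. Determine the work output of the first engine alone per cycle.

W₁ ≈ 75.27 kJ

T_H = 349 °C → 349 + 273.15 = 622.15 K.
T_C = 46 °C → 46 + 273.15 = 319.15 K.
First-stage efficiency η₁ = 1 − T_m/T_H = 1 − 465.00/622.15 = 0.2526.
W₁ = η₁·Q_H = 0.2526 × 298 = 75.27 kJ.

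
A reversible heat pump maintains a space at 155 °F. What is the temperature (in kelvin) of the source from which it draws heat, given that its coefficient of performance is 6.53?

T_C ≈ 289 K

T_H = 155 °F → (155 − 32) × 5/9 = 68.33 °C = 341.48 K.
COP_HP = T_H/(T_H − T_C) ⇒ T_C = T_H·(COP_HP − 1)/COP_HP = 341.48 × (6.53 − 1)/6.53 = 289 K.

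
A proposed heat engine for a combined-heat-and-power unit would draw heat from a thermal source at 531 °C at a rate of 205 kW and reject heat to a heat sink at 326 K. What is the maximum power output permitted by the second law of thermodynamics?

Ẇ_max ≈ 122 kW

T_H = 531 °C → 531 + 273.15 = 804.15 K.
No engine can exceed the Carnot limit: η_max = 1 − T_C/T_H = 1 − 326.00/804.15 = 0.5946.
W_max = η_max · Q_H = 0.5946 × 205 = 122 kW.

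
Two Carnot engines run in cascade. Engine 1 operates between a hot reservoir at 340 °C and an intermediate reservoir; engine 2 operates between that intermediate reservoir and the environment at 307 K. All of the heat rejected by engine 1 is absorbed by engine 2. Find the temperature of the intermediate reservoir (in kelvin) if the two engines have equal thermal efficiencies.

T_m ≈ 434 K

T_H = 340 °C → 340 + 273.15 = 613.15 K.
Equal efficiencies require 1 − T_m/T_H = 1 − T_C/T_m, i.e. T_m/T_H = T_C/T_m, so T_m = √(T_H·T_C) = √(613.15 × 307.00) = 434 K.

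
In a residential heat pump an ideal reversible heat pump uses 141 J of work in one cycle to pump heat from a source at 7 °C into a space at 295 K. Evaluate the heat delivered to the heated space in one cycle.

Q_H ≈ 2800 J

T_C = 7 °C → 7 + 273.15 = 280.15 K.
For a reversible heat pump, COP_HP = T_H/(T_H − T_C) = 295.00/14.85 = 19.8653.
Q_H = COP_HP · W = 19.8653 × 141 = 2800 J.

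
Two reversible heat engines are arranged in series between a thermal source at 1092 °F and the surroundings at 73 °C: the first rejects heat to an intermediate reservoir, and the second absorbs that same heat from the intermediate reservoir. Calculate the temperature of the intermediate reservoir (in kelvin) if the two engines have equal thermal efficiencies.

T_H = 1092 °F → (1092 − 32) × 5/9 = 588.89 °C = 862.04 K.
T_C = 73 °C → 73 + 273.15 = 346.15 K.
Equal efficiencies require 1 − T_m/T_H = 1 − T_C/T_m, i.e. T_m/T_H = T_C/T_m, so T_m = √(T_H·T_C) = √(862.04 × 346.15) = 546.3 K.

T_m ≈ 546.3 K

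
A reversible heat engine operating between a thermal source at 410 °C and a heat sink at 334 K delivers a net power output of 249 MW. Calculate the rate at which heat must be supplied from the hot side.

Q̇_H ≈ 487.2 MW

T_H = 410 °C → 410 + 273.15 = 683.15 K.
η_rev = 1 − T_C/T_H = 1 − 334.00/683.15 = 0.5111.
Q_H = W/η = 249/0.5111 = 487.2 MW.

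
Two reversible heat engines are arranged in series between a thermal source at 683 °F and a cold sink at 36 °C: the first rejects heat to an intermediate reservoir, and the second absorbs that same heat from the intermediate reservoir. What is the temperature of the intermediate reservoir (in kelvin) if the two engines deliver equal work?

T_H = 683 °F → (683 − 32) × 5/9 = 361.67 °C = 634.82 K.
T_C = 36 °C → 36 + 273.15 = 309.15 K.
For reversible stages Q_m = Q_H·(T_m/T_H). Setting W₁ = Q_H(1 − T_m/T_H) equal to W₂ = Q_m(1 − T_C/T_m) = Q_H·(T_m − T_C)/T_H gives T_H − T_m = T_m − T_C, so T_m = (T_H + T_C)/2 = (634.82 + 309.15)/2 = 472 K.

T_m ≈ 472 K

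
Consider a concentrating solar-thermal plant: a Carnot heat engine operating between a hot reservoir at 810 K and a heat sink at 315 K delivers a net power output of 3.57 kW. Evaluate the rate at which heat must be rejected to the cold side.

Q̇_C ≈ 2.272 kW

Carnot efficiency: η = 1 − T_C/T_H = 1 − 315.00/810.00 = 0.6111.
Since Q_C/Q_H = T_C/T_H and Q_H = W/η, Q_C = W·T_C/(T_H − T_C) = 3.57 × 315.00/495.00 = 2.272 kW.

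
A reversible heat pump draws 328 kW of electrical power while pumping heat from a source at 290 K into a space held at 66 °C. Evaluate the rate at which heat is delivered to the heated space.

T_H = 66 °C → 66 + 273.15 = 339.15 K.
COP_HP = T_H/(T_H − T_C) = 339.15/49.15 = 6.9003.
Q_H = COP_HP · W = 6.9003 × 328 = 2263 kW.

Q̇_H ≈ 2263 kW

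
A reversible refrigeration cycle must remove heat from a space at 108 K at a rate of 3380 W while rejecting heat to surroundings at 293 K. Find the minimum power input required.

Carnot COP: COP_R = T_C/(T_H − T_C) = 108.00/185.00 = 0.5838.
W = Q_C/COP_R = 3380/0.5838 = 5790 W.

Ẇ_in ≈ 5790 W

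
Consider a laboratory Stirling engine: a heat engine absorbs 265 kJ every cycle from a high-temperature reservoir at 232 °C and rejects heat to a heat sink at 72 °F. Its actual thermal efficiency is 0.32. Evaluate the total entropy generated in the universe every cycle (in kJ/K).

ΔS_univ ≈ 0.0855 kJ/K

T_H = 232 °C → 232 + 273.15 = 505.15 K.
T_C = 72 °F → (72 − 32) × 5/9 = 22.22 °C = 295.37 K.
W = η·Q_H = 0.32 × 265 = 84.80 kJ, so Q_C = Q_H − W = 180.2 kJ.
Reservoir entropy changes: ΔS_H = −Q_H/T_H = −265/505.15 = -0.5246 kJ/K and ΔS_C = +Q_C/T_C = 180.2/295.37 = 0.6101 kJ/K.
ΔS_univ = −Q_H/T_H + Q_C/T_C = 0.0855 kJ/K (> 0, since η = 0.32 < η_Carnot = 0.415).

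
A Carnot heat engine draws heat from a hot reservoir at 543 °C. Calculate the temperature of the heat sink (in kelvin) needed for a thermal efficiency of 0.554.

T_H = 543 °C → 543 + 273.15 = 816.15 K.
From η = 1 − T_C/T_H, T_C = T_H·(1 − η) = 816.15 × (1 − 0.554) = 364 K.

T_C ≈ 364 K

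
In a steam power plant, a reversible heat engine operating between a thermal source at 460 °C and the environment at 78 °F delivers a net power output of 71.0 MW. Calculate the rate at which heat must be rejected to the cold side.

T_H = 460 °C → 460 + 273.15 = 733.15 K.
T_C = 78 °F → (78 − 32) × 5/9 = 25.56 °C = 298.71 K.
The Carnot efficiency is η = 1 − T_C/T_H = 1 − 298.71/733.15 = 0.5926.
Since Q_C/Q_H = T_C/T_H and Q_H = W/η, Q_C = W·T_C/(T_H − T_C) = 71.0 × 298.71/434.44 = 48.8 MW.

Q̇_C ≈ 48.8 MW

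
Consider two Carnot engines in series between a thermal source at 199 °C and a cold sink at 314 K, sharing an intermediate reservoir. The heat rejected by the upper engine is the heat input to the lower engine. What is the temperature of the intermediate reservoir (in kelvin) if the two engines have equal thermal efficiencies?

T_H = 199 °C → 199 + 273.15 = 472.15 K.
Equal efficiencies require 1 − T_m/T_H = 1 − T_C/T_m, i.e. T_m/T_H = T_C/T_m, so T_m = √(T_H·T_C) = √(472.15 × 314.00) = 385.0 K.

T_m ≈ 385.0 K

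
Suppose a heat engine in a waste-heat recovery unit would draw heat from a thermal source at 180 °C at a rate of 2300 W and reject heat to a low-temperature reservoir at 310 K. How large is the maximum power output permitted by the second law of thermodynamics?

Ẇ_max ≈ 727 W

T_H = 180 °C → 180 + 273.15 = 453.15 K.
By the Carnot theorem, η_max = 1 − T_C/T_H = 1 − 310.00/453.15 = 0.3159.
W_max = η_max · Q_H = 0.3159 × 2300 = 727 W.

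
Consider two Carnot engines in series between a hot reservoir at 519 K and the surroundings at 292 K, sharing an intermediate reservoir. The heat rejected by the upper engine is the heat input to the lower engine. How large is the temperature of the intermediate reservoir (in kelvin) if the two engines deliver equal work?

T_m ≈ 405.5 K

For reversible stages Q_m = Q_H·(T_m/T_H). Setting W₁ = Q_H(1 − T_m/T_H) equal to W₂ = Q_m(1 − T_C/T_m) = Q_H·(T_m − T_C)/T_H gives T_H − T_m = T_m − T_C, so T_m = (T_H + T_C)/2 = (519.00 + 292.00)/2 = 405.5 K.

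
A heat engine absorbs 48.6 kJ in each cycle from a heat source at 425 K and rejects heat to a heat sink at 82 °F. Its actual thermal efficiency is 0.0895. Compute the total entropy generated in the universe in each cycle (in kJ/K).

ΔS_univ ≈ 0.0327 kJ/K

T_C = 82 °F → (82 − 32) × 5/9 = 27.78 °C = 300.93 K.
W = η·Q_H = 0.0895 × 48.6 = 4.350 kJ, so Q_C = Q_H − W = 44.25 kJ.
The hot reservoir loses entropy Q_H/T_H = 48.6/425.00 = 0.1144 kJ/K; the cold reservoir gains Q_C/T_C = 44.25/300.93 = 0.1470 kJ/K.
ΔS_univ = −Q_H/T_H + Q_C/T_C = 0.0327 kJ/K (> 0, since η = 0.0895 < η_Carnot = 0.292).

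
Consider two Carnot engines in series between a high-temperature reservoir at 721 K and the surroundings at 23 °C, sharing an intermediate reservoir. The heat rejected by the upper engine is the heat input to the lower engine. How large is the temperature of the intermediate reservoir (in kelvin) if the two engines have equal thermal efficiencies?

T_m ≈ 462 K

T_C = 23 °C → 23 + 273.15 = 296.15 K.
Equal efficiencies require 1 − T_m/T_H = 1 − T_C/T_m, i.e. T_m/T_H = T_C/T_m, so T_m = √(T_H·T_C) = √(721.00 × 296.15) = 462 K.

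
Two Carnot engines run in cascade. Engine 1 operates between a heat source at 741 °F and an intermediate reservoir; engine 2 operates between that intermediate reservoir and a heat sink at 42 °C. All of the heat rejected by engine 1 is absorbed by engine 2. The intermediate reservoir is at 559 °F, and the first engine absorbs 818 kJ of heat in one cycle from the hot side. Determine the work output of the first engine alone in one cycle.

W₁ ≈ 124.0 kJ

T_H = 741 °F → (741 − 32) × 5/9 = 393.89 °C = 667.04 K.
T_C = 42 °C → 42 + 273.15 = 315.15 K.
T_m = 559 °F → (559 − 32) × 5/9 = 292.78 °C = 565.93 K.
First-stage efficiency η₁ = 1 − T_m/T_H = 1 − 565.93/667.04 = 0.1516.
W₁ = η₁·Q_H = 0.1516 × 818 = 124.0 kJ.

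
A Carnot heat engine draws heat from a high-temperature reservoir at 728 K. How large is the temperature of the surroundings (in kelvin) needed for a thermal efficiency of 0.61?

T_C ≈ 284 K

From η = 1 − T_C/T_H, T_C = T_H·(1 − η) = 728.00 × (1 − 0.61) = 284 K.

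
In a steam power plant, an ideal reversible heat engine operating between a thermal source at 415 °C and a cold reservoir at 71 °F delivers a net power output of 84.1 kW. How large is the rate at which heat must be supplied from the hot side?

T_H = 415 °C → 415 + 273.15 = 688.15 K.
T_C = 71 °F → (71 − 32) × 5/9 = 21.67 °C = 294.82 K.
η_rev = 1 − T_C/T_H = 1 − 294.82/688.15 = 0.5716.
Q_H = W/η = 84.1/0.5716 = 147 kW.

Q̇_H ≈ 147 kW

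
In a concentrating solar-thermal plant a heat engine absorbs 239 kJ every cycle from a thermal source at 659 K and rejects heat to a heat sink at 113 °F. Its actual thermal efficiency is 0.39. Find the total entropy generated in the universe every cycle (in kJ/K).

ΔS_univ ≈ 0.09557 kJ/K

T_C = 113 °F → (113 − 32) × 5/9 = 45.00 °C = 318.15 K.
W = η·Q_H = 0.39 × 239 = 93.21 kJ, so Q_C = Q_H − W = 145.8 kJ.
The hot reservoir loses entropy Q_H/T_H = 239/659.00 = 0.3627 kJ/K; the cold reservoir gains Q_C/T_C = 145.8/318.15 = 0.4582 kJ/K.
ΔS_univ = −Q_H/T_H + Q_C/T_C = 0.09557 kJ/K (> 0, since η = 0.39 < η_Carnot = 0.517).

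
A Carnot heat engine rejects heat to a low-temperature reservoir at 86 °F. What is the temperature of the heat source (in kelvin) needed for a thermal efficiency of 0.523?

T_H ≈ 635.5 K

T_C = 86 °F → (86 − 32) × 5/9 = 30.00 °C = 303.15 K.
From η = 1 − T_C/T_H, solving for T_H gives T_H = T_C/(1 − η) = 303.15/(1 − 0.523) = 635.5 K.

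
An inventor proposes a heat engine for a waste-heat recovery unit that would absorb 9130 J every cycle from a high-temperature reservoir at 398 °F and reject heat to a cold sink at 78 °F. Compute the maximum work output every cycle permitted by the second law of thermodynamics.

W_max ≈ 3410 J

T_H = 398 °F → (398 − 32) × 5/9 = 203.33 °C = 476.48 K.
T_C = 78 °F → (78 − 32) × 5/9 = 25.56 °C = 298.71 K.
The upper bound on efficiency is η_max = 1 − T_C/T_H = 1 − 298.71/476.48 = 0.3731.
W_max = η_max · Q_H = 0.3731 × 9130 = 3410 J.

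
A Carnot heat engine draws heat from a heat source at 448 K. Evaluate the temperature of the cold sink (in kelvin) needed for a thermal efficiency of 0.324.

From η = 1 − T_C/T_H, T_C = T_H·(1 − η) = 448.00 × (1 − 0.324) = 302.8 K.

T_C ≈ 302.8 K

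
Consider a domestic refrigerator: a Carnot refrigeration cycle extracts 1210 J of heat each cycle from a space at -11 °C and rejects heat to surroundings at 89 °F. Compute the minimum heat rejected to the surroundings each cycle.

T_H = 89 °F → (89 − 32) × 5/9 = 31.67 °C = 304.82 K.
T_C = -11 °C → -11 + 273.15 = 262.15 K.
For a reversible cycle Q_H/Q_C = T_H/T_C, so Q_H = Q_C·T_H/T_C = 1210 × 304.82/262.15 = 1407 J.

Q_H ≈ 1407 J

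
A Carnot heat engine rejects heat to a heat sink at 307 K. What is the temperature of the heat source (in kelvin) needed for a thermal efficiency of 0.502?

From η = 1 − T_C/T_H, solving for T_H gives T_H = T_C/(1 − η) = 307.00/(1 − 0.502) = 616 K.

T_H ≈ 616 K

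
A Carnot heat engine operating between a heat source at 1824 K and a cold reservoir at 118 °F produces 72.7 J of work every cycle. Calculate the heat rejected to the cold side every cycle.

T_C = 118 °F → (118 − 32) × 5/9 = 47.78 °C = 320.93 K.
η_rev = 1 − T_C/T_H = 1 − 320.93/1824.00 = 0.8241.
Since Q_C/Q_H = T_C/T_H and Q_H = W/η, Q_C = W·T_C/(T_H − T_C) = 72.7 × 320.93/1503.07 = 15.52 J.

Q_C ≈ 15.52 J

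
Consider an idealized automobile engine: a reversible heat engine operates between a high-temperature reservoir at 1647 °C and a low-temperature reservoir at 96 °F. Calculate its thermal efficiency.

T_H = 1647 °C → 1647 + 273.15 = 1920.15 K.
T_C = 96 °F → (96 − 32) × 5/9 = 35.56 °C = 308.71 K.
Since the cycle is reversible, η = 1 − T_C/T_H = 1 − 308.71/1920.15 = 0.8392.

η ≈ 0.8392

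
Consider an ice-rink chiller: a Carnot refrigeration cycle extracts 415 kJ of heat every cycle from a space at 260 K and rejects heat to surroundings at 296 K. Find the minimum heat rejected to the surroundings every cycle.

Q_H ≈ 472 kJ

For a reversible cycle Q_H/Q_C = T_H/T_C, so Q_H = Q_C·T_H/T_C = 415 × 296.00/260.00 = 472 kJ.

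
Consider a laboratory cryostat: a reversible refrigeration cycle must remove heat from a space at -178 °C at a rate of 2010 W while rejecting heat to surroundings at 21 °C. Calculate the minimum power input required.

T_H = 21 °C → 21 + 273.15 = 294.15 K.
T_C = -178 °C → -178 + 273.15 = 95.15 K.
The reversible coefficient of performance is COP_R = T_C/(T_H − T_C) = 95.15/199.00 = 0.4781.
W = Q_C/COP_R = 2010/0.4781 = 4204 W.

Ẇ_in ≈ 4204 W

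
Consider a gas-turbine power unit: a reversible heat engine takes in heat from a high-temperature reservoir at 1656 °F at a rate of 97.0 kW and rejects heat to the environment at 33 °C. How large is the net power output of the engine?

T_H = 1656 °F → (1656 − 32) × 5/9 = 902.22 °C = 1175.37 K.
T_C = 33 °C → 33 + 273.15 = 306.15 K.
η_rev = 1 − T_C/T_H = 1 − 306.15/1175.37 = 0.7395.
W = η·Q_H = 0.7395 × 97.0 = 71.73 kW.

Ẇ ≈ 71.73 kW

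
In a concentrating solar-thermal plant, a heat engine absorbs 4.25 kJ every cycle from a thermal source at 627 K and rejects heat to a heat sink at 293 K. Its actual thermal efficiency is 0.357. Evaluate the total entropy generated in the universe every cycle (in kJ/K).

W = η·Q_H = 0.357 × 4.25 = 1.517 kJ, so Q_C = Q_H − W = 2.733 kJ.
The hot reservoir loses entropy Q_H/T_H = 4.25/627.00 = 0.006778 kJ/K; the cold reservoir gains Q_C/T_C = 2.733/293.00 = 0.009327 kJ/K.
ΔS_univ = −Q_H/T_H + Q_C/T_C = 0.002548 kJ/K (> 0, since η = 0.357 < η_Carnot = 0.533).

ΔS_univ ≈ 0.002548 kJ/K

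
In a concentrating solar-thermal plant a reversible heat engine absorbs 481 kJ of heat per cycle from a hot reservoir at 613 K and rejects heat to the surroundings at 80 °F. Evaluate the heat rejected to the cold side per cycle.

T_C = 80 °F → (80 − 32) × 5/9 = 26.67 °C = 299.82 K.
Since the cycle is reversible, η = 1 − T_C/T_H = 1 − 299.82/613.00 = 0.5109.
For a reversible cycle Q_C/Q_H = T_C/T_H, so Q_C = 481 × 299.82/613.00 = 235 kJ.

Q_C ≈ 235 kJ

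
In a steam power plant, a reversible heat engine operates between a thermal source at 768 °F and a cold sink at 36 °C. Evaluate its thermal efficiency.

T_H = 768 °F → (768 − 32) × 5/9 = 408.89 °C = 682.04 K.
T_C = 36 °C → 36 + 273.15 = 309.15 K.
The Carnot efficiency is η = 1 − T_C/T_H = 1 − 309.15/682.04 = 0.547.

η ≈ 0.547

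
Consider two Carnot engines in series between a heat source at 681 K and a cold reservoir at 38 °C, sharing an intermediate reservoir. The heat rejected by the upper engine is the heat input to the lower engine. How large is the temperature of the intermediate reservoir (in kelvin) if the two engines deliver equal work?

T_m ≈ 496 K

T_C = 38 °C → 38 + 273.15 = 311.15 K.
For reversible stages Q_m = Q_H·(T_m/T_H). Setting W₁ = Q_H(1 − T_m/T_H) equal to W₂ = Q_m(1 − T_C/T_m) = Q_H·(T_m − T_C)/T_H gives T_H − T_m = T_m − T_C, so T_m = (T_H + T_C)/2 = (681.00 + 311.15)/2 = 496 K.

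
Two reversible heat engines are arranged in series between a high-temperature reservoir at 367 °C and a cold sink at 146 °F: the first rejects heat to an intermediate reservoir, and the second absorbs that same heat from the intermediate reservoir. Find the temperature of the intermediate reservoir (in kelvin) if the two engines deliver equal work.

T_H = 367 °C → 367 + 273.15 = 640.15 K.
T_C = 146 °F → (146 − 32) × 5/9 = 63.33 °C = 336.48 K.
For reversible stages Q_m = Q_H·(T_m/T_H). Setting W₁ = Q_H(1 − T_m/T_H) equal to W₂ = Q_m(1 − T_C/T_m) = Q_H·(T_m − T_C)/T_H gives T_H − T_m = T_m − T_C, so T_m = (T_H + T_C)/2 = (640.15 + 336.48)/2 = 488 K.

T_m ≈ 488 K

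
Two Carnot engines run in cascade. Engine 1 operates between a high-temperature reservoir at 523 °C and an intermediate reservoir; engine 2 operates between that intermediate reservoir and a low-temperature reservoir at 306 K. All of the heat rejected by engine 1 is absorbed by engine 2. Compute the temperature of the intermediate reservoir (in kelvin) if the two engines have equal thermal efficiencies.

T_m ≈ 493.6 K

T_H = 523 °C → 523 + 273.15 = 796.15 K.
Equal efficiencies require 1 − T_m/T_H = 1 − T_C/T_m, i.e. T_m/T_H = T_C/T_m, so T_m = √(T_H·T_C) = √(796.15 × 306.00) = 493.6 K.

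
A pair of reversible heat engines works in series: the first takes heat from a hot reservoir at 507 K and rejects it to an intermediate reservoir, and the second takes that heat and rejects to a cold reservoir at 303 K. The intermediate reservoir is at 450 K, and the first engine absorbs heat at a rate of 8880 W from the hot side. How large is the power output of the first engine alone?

First-stage efficiency η₁ = 1 − T_m/T_H = 1 − 450.00/507.00 = 0.1124.
W₁ = η₁·Q_H = 0.1124 × 8880 = 998 W.

Ẇ₁ ≈ 998 W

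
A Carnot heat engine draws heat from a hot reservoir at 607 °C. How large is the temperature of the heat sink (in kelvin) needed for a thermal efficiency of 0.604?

T_C ≈ 349 K

T_H = 607 °C → 607 + 273.15 = 880.15 K.
From η = 1 − T_C/T_H, T_C = T_H·(1 − η) = 880.15 × (1 − 0.604) = 349 K.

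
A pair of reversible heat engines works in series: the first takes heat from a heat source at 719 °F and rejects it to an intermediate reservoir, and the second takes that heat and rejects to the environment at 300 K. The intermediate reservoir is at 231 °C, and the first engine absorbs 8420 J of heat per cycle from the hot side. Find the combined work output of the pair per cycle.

W_total ≈ 4562 J

T_H = 719 °F → (719 − 32) × 5/9 = 381.67 °C = 654.82 K.
Two reversible stages in series are equivalent to a single Carnot engine between T_H and T_C, so η_total = 1 − T_C/T_H = 1 − 300.00/654.82 = 0.5419.
W_total = η_total · Q_H = 0.5419 × 8420 = 4562 J.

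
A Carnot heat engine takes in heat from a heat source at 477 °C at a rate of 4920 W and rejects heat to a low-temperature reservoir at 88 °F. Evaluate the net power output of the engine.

T_H = 477 °C → 477 + 273.15 = 750.15 K.
T_C = 88 °F → (88 − 32) × 5/9 = 31.11 °C = 304.26 K.
Carnot efficiency: η = 1 − T_C/T_H = 1 − 304.26/750.15 = 0.5944.
W = η·Q_H = 0.5944 × 4920 = 2924 W.

Ẇ ≈ 2924 W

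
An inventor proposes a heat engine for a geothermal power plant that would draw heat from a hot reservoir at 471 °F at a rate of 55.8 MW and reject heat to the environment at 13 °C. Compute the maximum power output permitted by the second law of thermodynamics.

T_H = 471 °F → (471 − 32) × 5/9 = 243.89 °C = 517.04 K.
T_C = 13 °C → 13 + 273.15 = 286.15 K.
By the Carnot theorem, η_max = 1 − T_C/T_H = 1 − 286.15/517.04 = 0.4466.
W_max = η_max · Q_H = 0.4466 × 55.8 = 24.9 MW.

Ẇ_max ≈ 24.9 MW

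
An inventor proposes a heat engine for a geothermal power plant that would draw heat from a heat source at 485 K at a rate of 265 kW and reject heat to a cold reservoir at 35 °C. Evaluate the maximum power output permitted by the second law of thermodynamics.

T_C = 35 °C → 35 + 273.15 = 308.15 K.
No engine can exceed the Carnot limit: η_max = 1 − T_C/T_H = 1 − 308.15/485.00 = 0.3646.
W_max = η_max · Q_H = 0.3646 × 265 = 96.63 kW.

Ẇ_max ≈ 96.63 kW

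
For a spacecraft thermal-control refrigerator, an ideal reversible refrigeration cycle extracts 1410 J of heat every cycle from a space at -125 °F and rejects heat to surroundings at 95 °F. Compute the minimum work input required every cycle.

T_H = 95 °F → (95 − 32) × 5/9 = 35.00 °C = 308.15 K.
T_C = -125 °F → (-125 − 32) × 5/9 = -87.22 °C = 185.93 K.
The reversible coefficient of performance is COP_R = T_C/(T_H − T_C) = 185.93/122.22 = 1.5212.
W = Q_C/COP_R = 1410/1.5212 = 927 J.

W_in ≈ 927 J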